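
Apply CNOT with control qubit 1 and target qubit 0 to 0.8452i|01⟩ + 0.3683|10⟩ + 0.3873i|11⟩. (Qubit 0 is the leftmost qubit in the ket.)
0.3873i|01⟩ + 0.3683|10⟩ + 0.8452i|11⟩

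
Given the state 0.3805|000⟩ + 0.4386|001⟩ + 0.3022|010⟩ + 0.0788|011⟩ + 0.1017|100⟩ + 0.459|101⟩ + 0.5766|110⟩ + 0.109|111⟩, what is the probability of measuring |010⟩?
0.09132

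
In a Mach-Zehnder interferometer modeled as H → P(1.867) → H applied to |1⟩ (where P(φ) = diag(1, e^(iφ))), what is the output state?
(0.6459 - 0.4782i)|0⟩ + (0.3541 + 0.4782i)|1⟩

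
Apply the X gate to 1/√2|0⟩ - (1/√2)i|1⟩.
-(1/√2)i|0⟩ + 1/√2|1⟩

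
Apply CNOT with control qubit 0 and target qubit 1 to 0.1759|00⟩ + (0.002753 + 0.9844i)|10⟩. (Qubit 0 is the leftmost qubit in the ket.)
0.1759|00⟩ + (0.002753 + 0.9844i)|11⟩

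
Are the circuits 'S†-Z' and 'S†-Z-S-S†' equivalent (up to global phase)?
Yes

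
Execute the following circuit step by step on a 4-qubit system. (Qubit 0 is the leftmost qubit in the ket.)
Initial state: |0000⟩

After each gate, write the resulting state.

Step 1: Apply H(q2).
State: 1/√2|0000⟩ + 1/√2|0010⟩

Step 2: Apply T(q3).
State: 1/√2|0000⟩ + 1/√2|0010⟩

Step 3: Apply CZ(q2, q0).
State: 1/√2|0000⟩ + 1/√2|0010⟩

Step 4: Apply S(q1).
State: 1/√2|0000⟩ + 1/√2|0010⟩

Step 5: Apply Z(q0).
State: 1/√2|0000⟩ + 1/√2|0010⟩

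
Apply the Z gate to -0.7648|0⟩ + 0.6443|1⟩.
-0.7648|0⟩ - 0.6443|1⟩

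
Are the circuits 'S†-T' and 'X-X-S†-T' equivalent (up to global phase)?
Yes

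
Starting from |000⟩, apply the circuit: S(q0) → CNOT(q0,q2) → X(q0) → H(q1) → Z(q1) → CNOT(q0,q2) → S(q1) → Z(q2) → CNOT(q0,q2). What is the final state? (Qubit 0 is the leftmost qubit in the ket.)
-1/√2|100⟩ + (1/√2)i|110⟩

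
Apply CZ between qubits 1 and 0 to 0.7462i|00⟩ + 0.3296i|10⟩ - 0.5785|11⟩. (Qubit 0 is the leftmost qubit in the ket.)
0.7462i|00⟩ + 0.3296i|10⟩ + 0.5785|11⟩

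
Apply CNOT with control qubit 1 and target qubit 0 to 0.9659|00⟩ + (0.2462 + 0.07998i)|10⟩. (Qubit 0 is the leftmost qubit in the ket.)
0.9659|00⟩ + (0.2462 + 0.07998i)|10⟩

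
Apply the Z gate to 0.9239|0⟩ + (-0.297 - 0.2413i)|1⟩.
0.9239|0⟩ + (0.297 + 0.2413i)|1⟩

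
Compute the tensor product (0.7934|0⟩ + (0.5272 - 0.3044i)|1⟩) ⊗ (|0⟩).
0.7934|00⟩ + (0.5272 - 0.3044i)|10⟩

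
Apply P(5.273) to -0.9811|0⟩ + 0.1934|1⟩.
-0.9811|0⟩ + (0.1028 - 0.1638i)|1⟩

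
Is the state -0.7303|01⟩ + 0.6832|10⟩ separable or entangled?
Entangled

Writing the state as a|00⟩ + b|01⟩ + c|10⟩ + d|11⟩, it is a product state iff ad − bc = 0.
Here (a, b, c, d) = (0, -0.7303, 0.6832, 0): ad − bc = (0)(0) − (-0.7303)(0.6832) = 0.4989 ≠ 0, so the state is entangled.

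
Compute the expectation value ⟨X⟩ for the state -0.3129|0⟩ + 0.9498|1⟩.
-0.5944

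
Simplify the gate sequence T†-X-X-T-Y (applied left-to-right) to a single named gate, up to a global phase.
Y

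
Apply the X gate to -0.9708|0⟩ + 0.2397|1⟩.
0.2397|0⟩ - 0.9708|1⟩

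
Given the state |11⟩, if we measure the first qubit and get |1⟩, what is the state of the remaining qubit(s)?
|1⟩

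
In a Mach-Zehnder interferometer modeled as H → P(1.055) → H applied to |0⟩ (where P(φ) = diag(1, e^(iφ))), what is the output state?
(0.7466 + 0.435i)|0⟩ + (0.2534 - 0.435i)|1⟩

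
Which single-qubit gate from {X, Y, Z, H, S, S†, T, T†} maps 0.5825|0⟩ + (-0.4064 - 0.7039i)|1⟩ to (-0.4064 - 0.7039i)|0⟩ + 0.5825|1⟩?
X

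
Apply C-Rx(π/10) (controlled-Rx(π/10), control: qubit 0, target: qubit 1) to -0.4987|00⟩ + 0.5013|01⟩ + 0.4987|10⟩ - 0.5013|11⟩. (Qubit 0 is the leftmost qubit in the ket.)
-0.4987|00⟩ + 0.5013|01⟩ + (0.4926 + 0.07842i)|10⟩ + (-0.4951 - 0.07801i)|11⟩

C-Rx(π/10) leaves the control-|0⟩ kets |00⟩, |01⟩ unchanged and applies Rx(π/10) to qubit 1 on the control-|1⟩ pair (|10⟩, |11⟩).
Rx(π/10) = [[cos(θ/2), −i·sin(θ/2)], [−i·sin(θ/2), cos(θ/2)]]; θ = π/10, cos(θ/2) ≈ 0.987688, sin(θ/2) ≈ 0.156434.
With a = amp(|10⟩) = 0.4987 and b = amp(|11⟩) = -0.5013:
new amp(|10⟩) = (0.987688)·a + (-0.156434i)·b = (0.4926 + 0.07842i)
new amp(|11⟩) = (-0.156434i)·a + (0.987688)·b = (-0.4951 - 0.07801i)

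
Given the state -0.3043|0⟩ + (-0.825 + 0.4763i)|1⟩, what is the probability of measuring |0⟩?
0.0926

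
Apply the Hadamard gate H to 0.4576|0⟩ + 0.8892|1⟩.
0.9523|0⟩ - 0.3052|1⟩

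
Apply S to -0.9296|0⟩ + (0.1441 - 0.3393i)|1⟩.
-0.9296|0⟩ + (0.3393 + 0.1441i)|1⟩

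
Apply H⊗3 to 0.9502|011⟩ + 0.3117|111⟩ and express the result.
0.4461|000⟩ - 0.4461|001⟩ - 0.4461|010⟩ + 0.4461|011⟩ + 0.2257|100⟩ - 0.2257|101⟩ - 0.2257|110⟩ + 0.2257|111⟩

H⊗3 gives amp(|y⟩) = (1/2√2) Σ_x (−1)^(x·y) amp(|x⟩), where x·y is the number of positions in which both x and y have a 1.
|000⟩: (0.9502 + 0.3117)/(2√2) = 0.4461
|001⟩: (-0.9502 - 0.3117)/(2√2) = -0.4461
|010⟩: (-0.9502 - 0.3117)/(2√2) = -0.4461
|011⟩: (0.9502 + 0.3117)/(2√2) = 0.4461
|100⟩: (0.9502 - 0.3117)/(2√2) = 0.2257
|101⟩: (-0.9502 + 0.3117)/(2√2) = -0.2257
|110⟩: (-0.9502 + 0.3117)/(2√2) = -0.2257
|111⟩: (0.9502 - 0.3117)/(2√2) = 0.2257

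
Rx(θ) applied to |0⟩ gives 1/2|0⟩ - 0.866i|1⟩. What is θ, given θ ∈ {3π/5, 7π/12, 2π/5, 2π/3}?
2π/3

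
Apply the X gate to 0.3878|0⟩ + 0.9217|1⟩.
0.9217|0⟩ + 0.3878|1⟩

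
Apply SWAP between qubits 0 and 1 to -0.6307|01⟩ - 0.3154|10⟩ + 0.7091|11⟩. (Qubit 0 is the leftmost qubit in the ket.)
-0.3154|01⟩ - 0.6307|10⟩ + 0.7091|11⟩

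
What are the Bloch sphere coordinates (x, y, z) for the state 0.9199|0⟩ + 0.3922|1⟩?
(0.7216, 0, 0.6924)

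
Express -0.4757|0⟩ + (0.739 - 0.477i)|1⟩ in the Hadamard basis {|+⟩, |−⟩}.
(0.1862 - 0.3373i)|+⟩ + (-0.8589 + 0.3373i)|−⟩

With |ψ⟩ = α|0⟩ + β|1⟩, the Hadamard-basis coefficients are ⟨+|ψ⟩ = (α + β)/√2 and ⟨−|ψ⟩ = (α − β)/√2.
Here α = -0.4757, β = (0.739 - 0.477i): (α + β)/√2 = (0.1862 - 0.3373i), (α − β)/√2 = (-0.8589 + 0.3373i).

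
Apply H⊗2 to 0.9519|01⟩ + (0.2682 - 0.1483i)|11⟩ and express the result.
(0.6101 - 0.07415i)|00⟩ + (-0.6101 + 0.07415i)|01⟩ + (0.3419 + 0.07415i)|10⟩ + (-0.3419 - 0.07415i)|11⟩

H⊗2 gives amp(|y⟩) = (1/2) Σ_x (−1)^(x·y) amp(|x⟩), where x·y is the number of positions in which both x and y have a 1.
|00⟩: (0.9519 + (0.2682 - 0.1483i))/2 = (0.6101 - 0.07415i)
|01⟩: (-0.9519 - (0.2682 - 0.1483i))/2 = (-0.6101 + 0.07415i)
|10⟩: (0.9519 - (0.2682 - 0.1483i))/2 = (0.3419 + 0.07415i)
|11⟩: (-0.9519 + (0.2682 - 0.1483i))/2 = (-0.3419 - 0.07415i)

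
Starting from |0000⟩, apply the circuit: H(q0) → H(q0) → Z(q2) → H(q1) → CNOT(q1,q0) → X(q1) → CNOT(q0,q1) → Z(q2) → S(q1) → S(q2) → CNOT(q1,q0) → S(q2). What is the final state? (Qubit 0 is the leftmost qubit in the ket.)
(1/√2)i|0100⟩ + (1/√2)i|1100⟩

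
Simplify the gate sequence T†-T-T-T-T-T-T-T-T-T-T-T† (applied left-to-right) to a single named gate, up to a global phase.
I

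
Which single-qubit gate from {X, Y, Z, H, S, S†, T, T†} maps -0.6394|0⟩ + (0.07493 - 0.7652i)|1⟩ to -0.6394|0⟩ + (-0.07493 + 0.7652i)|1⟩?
Z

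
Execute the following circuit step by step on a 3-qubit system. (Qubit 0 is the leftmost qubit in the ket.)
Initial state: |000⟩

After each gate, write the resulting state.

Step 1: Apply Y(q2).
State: i|001⟩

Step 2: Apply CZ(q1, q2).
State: i|001⟩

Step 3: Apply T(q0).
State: i|001⟩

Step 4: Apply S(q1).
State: i|001⟩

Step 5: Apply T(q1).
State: i|001⟩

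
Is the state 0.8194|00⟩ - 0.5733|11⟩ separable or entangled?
Entangled

Writing the state as a|00⟩ + b|01⟩ + c|10⟩ + d|11⟩, it is a product state iff ad − bc = 0.
Here (a, b, c, d) = (0.8194, 0, 0, -0.5733): ad − bc = (0.8194)(-0.5733) − (0)(0) = -0.4698 ≠ 0, so the state is entangled.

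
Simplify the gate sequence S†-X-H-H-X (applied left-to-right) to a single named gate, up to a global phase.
S†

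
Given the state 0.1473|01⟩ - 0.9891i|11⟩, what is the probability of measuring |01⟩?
0.0217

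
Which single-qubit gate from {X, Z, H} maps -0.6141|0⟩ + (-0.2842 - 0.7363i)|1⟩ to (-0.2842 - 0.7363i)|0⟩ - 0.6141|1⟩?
X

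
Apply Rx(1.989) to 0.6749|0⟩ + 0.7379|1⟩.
(0.3678 - 0.6187i)|0⟩ + (0.4021 - 0.5659i)|1⟩

Rx(1.989) = [[cos(θ/2), −i·sin(θ/2)], [−i·sin(θ/2), cos(θ/2)]]; θ = 1.989, cos(θ/2) ≈ 0.544922, sin(θ/2) ≈ 0.838487.
With a = amp(|0⟩) = 0.6749 and b = amp(|1⟩) = 0.7379:
new amp(|0⟩) = (0.544922)·a + (-0.838487i)·b = (0.3678 - 0.6187i)
new amp(|1⟩) = (-0.838487i)·a + (0.544922)·b = (0.4021 - 0.5659i)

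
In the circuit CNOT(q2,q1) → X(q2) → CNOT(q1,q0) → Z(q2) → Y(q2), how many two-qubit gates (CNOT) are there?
2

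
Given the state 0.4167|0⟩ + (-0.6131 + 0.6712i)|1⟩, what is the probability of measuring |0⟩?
0.1736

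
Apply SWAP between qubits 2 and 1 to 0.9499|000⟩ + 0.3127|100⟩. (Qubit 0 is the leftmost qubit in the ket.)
0.9499|000⟩ + 0.3127|100⟩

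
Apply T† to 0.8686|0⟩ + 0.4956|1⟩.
0.8686|0⟩ + (0.3504 - 0.3504i)|1⟩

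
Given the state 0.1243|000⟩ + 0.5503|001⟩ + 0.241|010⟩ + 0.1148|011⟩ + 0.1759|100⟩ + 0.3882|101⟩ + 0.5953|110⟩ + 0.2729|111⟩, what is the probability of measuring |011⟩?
0.01318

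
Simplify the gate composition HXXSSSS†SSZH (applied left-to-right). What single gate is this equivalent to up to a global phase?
X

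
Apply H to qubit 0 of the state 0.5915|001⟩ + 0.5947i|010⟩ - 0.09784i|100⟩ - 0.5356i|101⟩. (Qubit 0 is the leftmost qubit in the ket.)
-0.06918i|000⟩ + (0.4183 - 0.3787i)|001⟩ + 0.4205i|010⟩ + 0.06918i|100⟩ + (0.4183 + 0.3787i)|101⟩ + 0.4205i|110⟩

H on qubit 0 mixes each pair of kets that differ only in qubit 0: amplitudes (a, b) of (|…0…⟩, |…1…⟩) become ((a + b)/√2, (a − b)/√2). Kets absent from the input have amplitude 0.
(|000⟩, |100⟩): (a, b) = (0, -0.09784i) → (-0.06918i, 0.06918i)
(|001⟩, |101⟩): (a, b) = (0.5915, -0.5356i) → ((0.4183 - 0.3787i), (0.4183 + 0.3787i))
(|010⟩, |110⟩): (a, b) = (0.5947i, 0) → (0.4205i, 0.4205i)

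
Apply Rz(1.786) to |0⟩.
(0.6271 - 0.779i)|0⟩

Rz(1.786) = [[e^(−iθ/2), 0], [0, e^(iθ/2)]] with e^(±iθ/2) = cos(θ/2) ± i·sin(θ/2); θ = 1.786, cos(θ/2) ≈ 0.627078, sin(θ/2) ≈ 0.778956.
With a = amp(|0⟩) = 1 and b = amp(|1⟩) = 0:
new amp(|0⟩) = (0.627078 - 0.778956i)·a = (0.6271 - 0.779i)
new amp(|1⟩) = (0.627078 + 0.778956i)·b = 0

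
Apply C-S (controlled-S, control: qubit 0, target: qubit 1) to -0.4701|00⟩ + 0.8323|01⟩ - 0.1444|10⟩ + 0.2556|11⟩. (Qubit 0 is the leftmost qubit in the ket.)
-0.4701|00⟩ + 0.8323|01⟩ - 0.1444|10⟩ + 0.2556i|11⟩

C-S leaves the control-|0⟩ kets |00⟩, |01⟩ unchanged and applies S to qubit 1 on the control-|1⟩ pair (|10⟩, |11⟩).
S = [[1, 0], [0, i]].
With a = amp(|10⟩) = -0.1444 and b = amp(|11⟩) = 0.2556:
new amp(|10⟩) = (1)·a = -0.1444
new amp(|11⟩) = (i)·b = 0.2556i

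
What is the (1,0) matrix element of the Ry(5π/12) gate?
0.6088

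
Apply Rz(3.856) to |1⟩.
(-0.3497 + 0.9369i)|1⟩

Rz(3.856) = [[e^(−iθ/2), 0], [0, e^(iθ/2)]] with e^(±iθ/2) = cos(θ/2) ± i·sin(θ/2); θ = 3.856, cos(θ/2) ≈ -0.349656, sin(θ/2) ≈ 0.936878.
With a = amp(|0⟩) = 0 and b = amp(|1⟩) = 1:
new amp(|0⟩) = (-0.349656 - 0.936878i)·a = 0
new amp(|1⟩) = (-0.349656 + 0.936878i)·b = (-0.3497 + 0.9369i)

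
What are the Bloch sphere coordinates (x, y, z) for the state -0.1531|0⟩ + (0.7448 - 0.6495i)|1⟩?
(-0.2281, 0.1989, -0.9531)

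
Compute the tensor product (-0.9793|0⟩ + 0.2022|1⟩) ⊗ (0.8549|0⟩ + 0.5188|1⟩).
-0.8372|00⟩ - 0.5081|01⟩ + 0.1729|10⟩ + 0.1049|11⟩

amp(|b₁b₂…⟩) = product of the factor amplitudes for bits b₁, b₂, …; only kets whose every factor amplitude is nonzero survive.
|00⟩: (-0.9793)(0.8549) = -0.8372
|01⟩: (-0.9793)(0.5188) = -0.5081
|10⟩: (0.2022)(0.8549) = 0.1729
|11⟩: (0.2022)(0.5188) = 0.1049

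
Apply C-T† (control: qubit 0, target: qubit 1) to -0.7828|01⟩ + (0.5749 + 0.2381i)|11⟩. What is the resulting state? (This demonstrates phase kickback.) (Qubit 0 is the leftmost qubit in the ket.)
-0.7828|01⟩ + (0.5749 - 0.2382i)|11⟩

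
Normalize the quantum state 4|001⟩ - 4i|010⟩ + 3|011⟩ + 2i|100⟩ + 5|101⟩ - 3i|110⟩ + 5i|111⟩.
0.3922|001⟩ - 0.3922i|010⟩ + 0.2942|011⟩ + 0.1961i|100⟩ + 0.4903|101⟩ - 0.2942i|110⟩ + 0.4903i|111⟩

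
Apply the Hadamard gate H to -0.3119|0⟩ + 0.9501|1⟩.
0.4513|0⟩ - 0.8924|1⟩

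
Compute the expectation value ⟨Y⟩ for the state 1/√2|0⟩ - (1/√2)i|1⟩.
-1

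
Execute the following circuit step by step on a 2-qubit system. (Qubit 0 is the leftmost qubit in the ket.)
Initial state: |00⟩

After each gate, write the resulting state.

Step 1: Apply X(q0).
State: |10⟩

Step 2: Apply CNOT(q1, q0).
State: |10⟩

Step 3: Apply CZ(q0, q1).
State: |10⟩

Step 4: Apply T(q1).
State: |10⟩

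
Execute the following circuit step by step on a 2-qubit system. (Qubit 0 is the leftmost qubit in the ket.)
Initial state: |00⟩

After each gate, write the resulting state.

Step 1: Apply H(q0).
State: 1/√2|00⟩ + 1/√2|10⟩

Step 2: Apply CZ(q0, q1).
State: 1/√2|00⟩ + 1/√2|10⟩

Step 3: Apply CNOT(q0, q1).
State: 1/√2|00⟩ + 1/√2|11⟩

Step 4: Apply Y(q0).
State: -(1/√2)i|01⟩ + (1/√2)i|10⟩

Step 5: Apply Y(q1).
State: -1/√2|00⟩ - 1/√2|11⟩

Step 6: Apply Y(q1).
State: -(1/√2)i|01⟩ + (1/√2)i|10⟩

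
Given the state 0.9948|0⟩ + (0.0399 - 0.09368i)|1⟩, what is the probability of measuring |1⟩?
0.01037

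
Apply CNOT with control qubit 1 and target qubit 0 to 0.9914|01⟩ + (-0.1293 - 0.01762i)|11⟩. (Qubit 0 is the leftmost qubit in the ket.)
(-0.1293 - 0.01762i)|01⟩ + 0.9914|11⟩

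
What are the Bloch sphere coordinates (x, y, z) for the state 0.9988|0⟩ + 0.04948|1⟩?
(0.09884, 0, 0.9952)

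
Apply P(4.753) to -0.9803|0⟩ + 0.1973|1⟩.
-0.9803|0⟩ + (0.00801 - 0.1971i)|1⟩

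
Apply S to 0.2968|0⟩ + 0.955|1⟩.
0.2968|0⟩ + 0.955i|1⟩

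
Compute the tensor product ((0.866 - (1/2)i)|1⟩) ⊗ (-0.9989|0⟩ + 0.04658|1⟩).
(-0.865 + 0.4995i)|10⟩ + (0.04034 - 0.02329i)|11⟩

amp(|b₁b₂…⟩) = product of the factor amplitudes for bits b₁, b₂, …; only kets whose every factor amplitude is nonzero survive.
|10⟩: (0.866 - (1/2)i)(-0.9989) = (-0.865 + 0.4995i)
|11⟩: (0.866 - (1/2)i)(0.04658) = (0.04034 - 0.02329i)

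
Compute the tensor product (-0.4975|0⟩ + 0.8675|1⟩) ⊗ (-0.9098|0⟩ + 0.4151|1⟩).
0.4526|00⟩ - 0.2065|01⟩ - 0.7893|10⟩ + 0.3601|11⟩

amp(|b₁b₂…⟩) = product of the factor amplitudes for bits b₁, b₂, …; only kets whose every factor amplitude is nonzero survive.
|00⟩: (-0.4975)(-0.9098) = 0.4526
|01⟩: (-0.4975)(0.4151) = -0.2065
|10⟩: (0.8675)(-0.9098) = -0.7893
|11⟩: (0.8675)(0.4151) = 0.3601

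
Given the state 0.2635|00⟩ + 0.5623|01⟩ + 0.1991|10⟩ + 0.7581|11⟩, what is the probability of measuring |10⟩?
0.03964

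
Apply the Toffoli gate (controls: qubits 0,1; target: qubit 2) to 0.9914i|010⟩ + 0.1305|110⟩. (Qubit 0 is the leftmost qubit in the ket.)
0.9914i|010⟩ + 0.1305|111⟩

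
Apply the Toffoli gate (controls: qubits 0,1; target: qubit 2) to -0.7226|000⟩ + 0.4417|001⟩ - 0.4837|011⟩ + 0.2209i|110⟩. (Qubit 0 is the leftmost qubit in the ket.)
-0.7226|000⟩ + 0.4417|001⟩ - 0.4837|011⟩ + 0.2209i|111⟩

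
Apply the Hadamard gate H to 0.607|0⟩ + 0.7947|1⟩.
0.9912|0⟩ - 0.1327|1⟩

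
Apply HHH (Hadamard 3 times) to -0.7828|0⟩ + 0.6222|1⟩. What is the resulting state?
-0.1136|0⟩ - 0.9935|1⟩

H² = I, so H^3 = H: a single Hadamard. With (a, b) = (-0.7828, 0.6222), H gives ((a + b)/√2, (a − b)/√2) = (-0.1136, -0.9935).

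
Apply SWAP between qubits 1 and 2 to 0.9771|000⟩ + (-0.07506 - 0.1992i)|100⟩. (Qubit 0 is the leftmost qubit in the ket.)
0.9771|000⟩ + (-0.07506 - 0.1992i)|100⟩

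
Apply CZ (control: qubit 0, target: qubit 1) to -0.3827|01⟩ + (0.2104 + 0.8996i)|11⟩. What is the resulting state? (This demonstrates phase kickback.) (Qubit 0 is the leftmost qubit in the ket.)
-0.3827|01⟩ + (-0.2104 - 0.8996i)|11⟩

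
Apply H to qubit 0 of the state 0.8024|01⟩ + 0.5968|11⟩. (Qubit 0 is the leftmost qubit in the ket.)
0.9894|01⟩ + 0.1454|11⟩

H on qubit 0 mixes each pair of kets that differ only in qubit 0: amplitudes (a, b) of (|…0…⟩, |…1…⟩) become ((a + b)/√2, (a − b)/√2). Kets absent from the input have amplitude 0.
(|01⟩, |11⟩): (a, b) = (0.8024, 0.5968) → (0.9894, 0.1454)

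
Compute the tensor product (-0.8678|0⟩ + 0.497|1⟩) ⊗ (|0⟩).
-0.8678|00⟩ + 0.497|10⟩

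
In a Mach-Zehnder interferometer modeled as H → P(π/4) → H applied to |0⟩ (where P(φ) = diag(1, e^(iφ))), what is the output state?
(0.8536 + (1/√8)i)|0⟩ + (0.1464 - (1/√8)i)|1⟩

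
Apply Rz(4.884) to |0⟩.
(-0.7651 - 0.6439i)|0⟩

Rz(4.884) = [[e^(−iθ/2), 0], [0, e^(iθ/2)]] with e^(±iθ/2) = cos(θ/2) ± i·sin(θ/2); θ = 4.884, cos(θ/2) ≈ -0.765105, sin(θ/2) ≈ 0.643906.
With a = amp(|0⟩) = 1 and b = amp(|1⟩) = 0:
new amp(|0⟩) = (-0.765105 - 0.643906i)·a = (-0.7651 - 0.6439i)
new amp(|1⟩) = (-0.765105 + 0.643906i)·b = 0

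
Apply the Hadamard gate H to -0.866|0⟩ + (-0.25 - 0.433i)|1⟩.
(-0.7891 - 0.3062i)|0⟩ + (-0.4356 + 0.3062i)|1⟩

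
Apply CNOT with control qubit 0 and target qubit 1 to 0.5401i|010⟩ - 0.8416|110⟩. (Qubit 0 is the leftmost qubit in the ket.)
0.5401i|010⟩ - 0.8416|100⟩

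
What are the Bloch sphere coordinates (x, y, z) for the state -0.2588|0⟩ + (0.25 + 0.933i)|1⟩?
(-0.1294, -0.4829, -0.866)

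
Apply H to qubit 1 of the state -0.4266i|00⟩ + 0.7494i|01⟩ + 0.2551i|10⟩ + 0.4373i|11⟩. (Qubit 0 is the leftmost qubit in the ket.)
0.2283i|00⟩ - 0.8316i|01⟩ + 0.4896i|10⟩ - 0.1288i|11⟩

H on qubit 1 mixes each pair of kets that differ only in qubit 1: amplitudes (a, b) of (|…0…⟩, |…1…⟩) become ((a + b)/√2, (a − b)/√2). Kets absent from the input have amplitude 0.
(|00⟩, |01⟩): (a, b) = (-0.4266i, 0.7494i) → (0.2283i, -0.8316i)
(|10⟩, |11⟩): (a, b) = (0.2551i, 0.4373i) → (0.4896i, -0.1288i)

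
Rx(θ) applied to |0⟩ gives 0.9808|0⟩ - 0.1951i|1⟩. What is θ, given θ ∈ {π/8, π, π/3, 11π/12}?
π/8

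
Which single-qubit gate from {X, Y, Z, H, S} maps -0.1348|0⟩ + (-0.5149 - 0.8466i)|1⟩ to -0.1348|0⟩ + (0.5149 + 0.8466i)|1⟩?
Z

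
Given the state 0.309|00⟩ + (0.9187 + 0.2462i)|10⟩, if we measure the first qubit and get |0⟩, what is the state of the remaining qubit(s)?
|0⟩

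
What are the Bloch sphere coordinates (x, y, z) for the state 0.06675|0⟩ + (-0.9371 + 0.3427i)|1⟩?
(-0.1251, 0.04575, -0.9911)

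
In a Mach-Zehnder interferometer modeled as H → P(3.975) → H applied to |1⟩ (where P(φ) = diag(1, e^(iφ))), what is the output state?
(0.8362 + 0.3701i)|0⟩ + (0.1638 - 0.3701i)|1⟩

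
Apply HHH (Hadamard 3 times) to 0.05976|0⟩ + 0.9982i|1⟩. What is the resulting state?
(0.04226 + 0.7058i)|0⟩ + (0.04226 - 0.7058i)|1⟩

H² = I, so H^3 = H: a single Hadamard. With (a, b) = (0.05976, 0.9982i), H gives ((a + b)/√2, (a − b)/√2) = ((0.04226 + 0.7058i), (0.04226 - 0.7058i)).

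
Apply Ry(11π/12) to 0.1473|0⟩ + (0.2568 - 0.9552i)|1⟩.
(-0.2354 + 0.947i)|0⟩ + (0.1796 - 0.1247i)|1⟩

Ry(11π/12) = [[cos(θ/2), −sin(θ/2)], [sin(θ/2), cos(θ/2)]]; θ = 11π/12, cos(θ/2) ≈ 0.130526, sin(θ/2) ≈ 0.991445.
With a = amp(|0⟩) = 0.1473 and b = amp(|1⟩) = (0.2568 - 0.9552i):
new amp(|0⟩) = (0.130526)·a + (-0.991445)·b = (-0.2354 + 0.947i)
new amp(|1⟩) = (0.991445)·a + (0.130526)·b = (0.1796 - 0.1247i)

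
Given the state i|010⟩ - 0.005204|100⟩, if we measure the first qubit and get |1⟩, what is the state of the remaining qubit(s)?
-|00⟩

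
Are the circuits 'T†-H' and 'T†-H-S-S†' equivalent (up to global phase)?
Yes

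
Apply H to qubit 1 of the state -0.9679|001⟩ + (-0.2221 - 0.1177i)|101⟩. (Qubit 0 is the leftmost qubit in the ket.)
-0.6844|001⟩ - 0.6844|011⟩ + (-0.157 - 0.08323i)|101⟩ + (-0.157 - 0.08323i)|111⟩

H on qubit 1 mixes each pair of kets that differ only in qubit 1: amplitudes (a, b) of (|…0…⟩, |…1…⟩) become ((a + b)/√2, (a − b)/√2). Kets absent from the input have amplitude 0.
(|001⟩, |011⟩): (a, b) = (-0.9679, 0) → (-0.6844, -0.6844)
(|101⟩, |111⟩): (a, b) = ((-0.2221 - 0.1177i), 0) → ((-0.157 - 0.08323i), (-0.157 - 0.08323i))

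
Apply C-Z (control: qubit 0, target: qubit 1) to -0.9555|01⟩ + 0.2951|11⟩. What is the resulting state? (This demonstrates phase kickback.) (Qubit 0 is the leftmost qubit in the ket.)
-0.9555|01⟩ - 0.2951|11⟩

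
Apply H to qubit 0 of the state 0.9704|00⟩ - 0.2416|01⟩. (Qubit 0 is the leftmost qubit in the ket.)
0.6862|00⟩ - 0.1708|01⟩ + 0.6862|10⟩ - 0.1708|11⟩

H on qubit 0 mixes each pair of kets that differ only in qubit 0: amplitudes (a, b) of (|…0…⟩, |…1…⟩) become ((a + b)/√2, (a − b)/√2). Kets absent from the input have amplitude 0.
(|00⟩, |10⟩): (a, b) = (0.9704, 0) → (0.6862, 0.6862)
(|01⟩, |11⟩): (a, b) = (-0.2416, 0) → (-0.1708, -0.1708)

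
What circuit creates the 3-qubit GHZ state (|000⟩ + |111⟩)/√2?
H(q0) → CNOT(q0,q1) → CNOT(q0,q2)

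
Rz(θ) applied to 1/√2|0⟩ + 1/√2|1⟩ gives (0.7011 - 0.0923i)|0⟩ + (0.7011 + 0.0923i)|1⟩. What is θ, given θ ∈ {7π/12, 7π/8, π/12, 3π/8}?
π/12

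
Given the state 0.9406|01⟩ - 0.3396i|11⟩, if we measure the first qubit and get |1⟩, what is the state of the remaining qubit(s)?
-i|1⟩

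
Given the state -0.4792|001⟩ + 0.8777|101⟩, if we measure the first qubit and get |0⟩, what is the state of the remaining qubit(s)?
-|01⟩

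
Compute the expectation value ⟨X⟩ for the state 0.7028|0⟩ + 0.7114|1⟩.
0.9999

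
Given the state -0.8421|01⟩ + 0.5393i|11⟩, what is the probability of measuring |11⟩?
0.2908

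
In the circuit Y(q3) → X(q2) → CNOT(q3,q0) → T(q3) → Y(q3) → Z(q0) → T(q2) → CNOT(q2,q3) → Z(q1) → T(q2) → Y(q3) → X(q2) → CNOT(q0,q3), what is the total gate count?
13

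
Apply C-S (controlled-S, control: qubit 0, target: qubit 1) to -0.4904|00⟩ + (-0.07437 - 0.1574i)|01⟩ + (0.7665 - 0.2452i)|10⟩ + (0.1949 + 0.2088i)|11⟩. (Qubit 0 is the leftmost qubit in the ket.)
-0.4904|00⟩ + (-0.07437 - 0.1574i)|01⟩ + (0.7665 - 0.2452i)|10⟩ + (-0.2088 + 0.1949i)|11⟩

C-S leaves the control-|0⟩ kets |00⟩, |01⟩ unchanged and applies S to qubit 1 on the control-|1⟩ pair (|10⟩, |11⟩).
S = [[1, 0], [0, i]].
With a = amp(|10⟩) = (0.7665 - 0.2452i) and b = amp(|11⟩) = (0.1949 + 0.2088i):
new amp(|10⟩) = (1)·a = (0.7665 - 0.2452i)
new amp(|11⟩) = (i)·b = (-0.2088 + 0.1949i)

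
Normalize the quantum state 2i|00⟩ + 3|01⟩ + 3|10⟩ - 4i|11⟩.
0.3244i|00⟩ + 0.4867|01⟩ + 0.4867|10⟩ - 0.6489i|11⟩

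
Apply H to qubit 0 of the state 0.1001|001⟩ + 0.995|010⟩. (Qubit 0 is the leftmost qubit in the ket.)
0.07078|001⟩ + 0.7036|010⟩ + 0.07078|101⟩ + 0.7036|110⟩

H on qubit 0 mixes each pair of kets that differ only in qubit 0: amplitudes (a, b) of (|…0…⟩, |…1…⟩) become ((a + b)/√2, (a − b)/√2). Kets absent from the input have amplitude 0.
(|001⟩, |101⟩): (a, b) = (0.1001, 0) → (0.07078, 0.07078)
(|010⟩, |110⟩): (a, b) = (0.995, 0) → (0.7036, 0.7036)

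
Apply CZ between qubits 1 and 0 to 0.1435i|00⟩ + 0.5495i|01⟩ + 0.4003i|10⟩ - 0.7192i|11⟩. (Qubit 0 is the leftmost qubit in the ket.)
0.1435i|00⟩ + 0.5495i|01⟩ + 0.4003i|10⟩ + 0.7192i|11⟩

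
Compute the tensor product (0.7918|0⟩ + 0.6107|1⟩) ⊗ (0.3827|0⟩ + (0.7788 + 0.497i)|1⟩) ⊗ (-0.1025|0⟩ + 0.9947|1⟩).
-0.03106|000⟩ + 0.3014|001⟩ + (-0.06321 - 0.04034i)|010⟩ + (0.6134 + 0.3914i)|011⟩ - 0.02396|100⟩ + 0.2325|101⟩ + (-0.04875 - 0.03111i)|110⟩ + (0.4731 + 0.3019i)|111⟩

amp(|b₁b₂…⟩) = product of the factor amplitudes for bits b₁, b₂, …; only kets whose every factor amplitude is nonzero survive.
|000⟩: (0.7918)(0.3827)(-0.1025) = -0.03106
|001⟩: (0.7918)(0.3827)(0.9947) = 0.3014
|010⟩: (0.7918)(0.7788 + 0.497i)(-0.1025) = (-0.06321 - 0.04034i)
|011⟩: (0.7918)(0.7788 + 0.497i)(0.9947) = (0.6134 + 0.3914i)
|100⟩: (0.6107)(0.3827)(-0.1025) = -0.02396
|101⟩: (0.6107)(0.3827)(0.9947) = 0.2325
|110⟩: (0.6107)(0.7788 + 0.497i)(-0.1025) = (-0.04875 - 0.03111i)
|111⟩: (0.6107)(0.7788 + 0.497i)(0.9947) = (0.4731 + 0.3019i)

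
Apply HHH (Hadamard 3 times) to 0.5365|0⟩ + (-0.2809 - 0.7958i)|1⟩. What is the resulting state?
(0.1807 - 0.5627i)|0⟩ + (0.578 + 0.5627i)|1⟩

H² = I, so H^3 = H: a single Hadamard. With (a, b) = (0.5365, (-0.2809 - 0.7958i)), H gives ((a + b)/√2, (a − b)/√2) = ((0.1807 - 0.5627i), (0.578 + 0.5627i)).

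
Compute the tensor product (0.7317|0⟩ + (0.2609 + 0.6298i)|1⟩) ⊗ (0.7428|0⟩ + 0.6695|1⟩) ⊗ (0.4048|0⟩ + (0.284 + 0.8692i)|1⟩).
0.22|000⟩ + (0.1544 + 0.4724i)|001⟩ + 0.1983|010⟩ + (0.1391 + 0.4258i)|011⟩ + (0.07845 + 0.1894i)|100⟩ + (-0.3516 + 0.3013i)|101⟩ + (0.07071 + 0.1707i)|110⟩ + (-0.3169 + 0.2716i)|111⟩

amp(|b₁b₂…⟩) = product of the factor amplitudes for bits b₁, b₂, …; only kets whose every factor amplitude is nonzero survive.
|000⟩: (0.7317)(0.7428)(0.4048) = 0.22
|001⟩: (0.7317)(0.7428)(0.284 + 0.8692i) = (0.1544 + 0.4724i)
|010⟩: (0.7317)(0.6695)(0.4048) = 0.1983
|011⟩: (0.7317)(0.6695)(0.284 + 0.8692i) = (0.1391 + 0.4258i)
|100⟩: (0.2609 + 0.6298i)(0.7428)(0.4048) = (0.07845 + 0.1894i)
|101⟩: (0.2609 + 0.6298i)(0.7428)(0.284 + 0.8692i) = (-0.3516 + 0.3013i)
|110⟩: (0.2609 + 0.6298i)(0.6695)(0.4048) = (0.07071 + 0.1707i)
|111⟩: (0.2609 + 0.6298i)(0.6695)(0.284 + 0.8692i) = (-0.3169 + 0.2716i)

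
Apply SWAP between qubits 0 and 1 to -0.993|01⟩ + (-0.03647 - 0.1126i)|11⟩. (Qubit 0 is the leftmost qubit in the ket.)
-0.993|10⟩ + (-0.03647 - 0.1126i)|11⟩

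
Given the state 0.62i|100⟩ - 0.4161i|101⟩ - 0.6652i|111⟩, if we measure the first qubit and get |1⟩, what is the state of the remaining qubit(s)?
0.62i|00⟩ - 0.4161i|01⟩ - 0.6652i|11⟩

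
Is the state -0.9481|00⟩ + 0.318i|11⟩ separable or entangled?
Entangled

Writing the state as a|00⟩ + b|01⟩ + c|10⟩ + d|11⟩, it is a product state iff ad − bc = 0.
Here (a, b, c, d) = (-0.9481, 0, 0, 0.318i): ad − bc = (-0.9481)(0.318i) − (0)(0) = -0.3015i ≠ 0, so the state is entangled.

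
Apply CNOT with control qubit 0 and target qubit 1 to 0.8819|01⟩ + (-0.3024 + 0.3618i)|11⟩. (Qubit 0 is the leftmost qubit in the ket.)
0.8819|01⟩ + (-0.3024 + 0.3618i)|10⟩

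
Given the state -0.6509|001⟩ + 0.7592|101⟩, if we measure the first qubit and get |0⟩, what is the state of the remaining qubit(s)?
-|01⟩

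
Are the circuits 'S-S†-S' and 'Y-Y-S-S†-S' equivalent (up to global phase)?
Yes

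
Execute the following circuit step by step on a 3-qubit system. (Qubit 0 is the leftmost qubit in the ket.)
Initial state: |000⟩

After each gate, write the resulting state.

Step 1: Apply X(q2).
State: |001⟩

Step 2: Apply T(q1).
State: |001⟩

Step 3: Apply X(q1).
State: |011⟩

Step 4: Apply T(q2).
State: (1/√2 + (1/√2)i)|011⟩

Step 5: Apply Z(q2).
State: (-1/√2 - (1/√2)i)|011⟩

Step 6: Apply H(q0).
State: (-1/2 - (1/2)i)|011⟩ + (-1/2 - (1/2)i)|111⟩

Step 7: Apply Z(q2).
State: (1/2 + (1/2)i)|011⟩ + (1/2 + (1/2)i)|111⟩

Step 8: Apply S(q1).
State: (-1/2 + (1/2)i)|011⟩ + (-1/2 + (1/2)i)|111⟩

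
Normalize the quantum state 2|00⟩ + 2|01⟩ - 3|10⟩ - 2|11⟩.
0.4364|00⟩ + 0.4364|01⟩ - 0.6547|10⟩ - 0.4364|11⟩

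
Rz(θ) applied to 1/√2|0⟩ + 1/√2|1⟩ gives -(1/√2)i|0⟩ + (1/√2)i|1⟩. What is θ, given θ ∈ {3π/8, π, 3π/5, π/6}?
π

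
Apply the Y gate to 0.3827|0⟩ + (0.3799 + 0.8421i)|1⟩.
(0.8421 - 0.3799i)|0⟩ + 0.3827i|1⟩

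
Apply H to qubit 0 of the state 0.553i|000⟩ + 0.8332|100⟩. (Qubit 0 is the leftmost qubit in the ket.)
(0.5892 + 0.391i)|000⟩ + (-0.5892 + 0.391i)|100⟩

H on qubit 0 mixes each pair of kets that differ only in qubit 0: amplitudes (a, b) of (|…0…⟩, |…1…⟩) become ((a + b)/√2, (a − b)/√2). Kets absent from the input have amplitude 0.
(|000⟩, |100⟩): (a, b) = (0.553i, 0.8332) → ((0.5892 + 0.391i), (-0.5892 + 0.391i))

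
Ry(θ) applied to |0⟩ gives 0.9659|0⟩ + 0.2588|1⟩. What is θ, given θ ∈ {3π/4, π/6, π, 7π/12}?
π/6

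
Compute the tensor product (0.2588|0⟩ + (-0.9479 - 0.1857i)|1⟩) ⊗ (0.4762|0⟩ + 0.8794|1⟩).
0.1232|00⟩ + 0.2276|01⟩ + (-0.4514 - 0.08843i)|10⟩ + (-0.8336 - 0.1633i)|11⟩

amp(|b₁b₂…⟩) = product of the factor amplitudes for bits b₁, b₂, …; only kets whose every factor amplitude is nonzero survive.
|00⟩: (0.2588)(0.4762) = 0.1232
|01⟩: (0.2588)(0.8794) = 0.2276
|10⟩: (-0.9479 - 0.1857i)(0.4762) = (-0.4514 - 0.08843i)
|11⟩: (-0.9479 - 0.1857i)(0.8794) = (-0.8336 - 0.1633i)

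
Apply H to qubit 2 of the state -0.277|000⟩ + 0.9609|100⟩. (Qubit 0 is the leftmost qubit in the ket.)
-0.1959|000⟩ - 0.1959|001⟩ + 0.6795|100⟩ + 0.6795|101⟩

H on qubit 2 mixes each pair of kets that differ only in qubit 2: amplitudes (a, b) of (|…0…⟩, |…1…⟩) become ((a + b)/√2, (a − b)/√2). Kets absent from the input have amplitude 0.
(|000⟩, |001⟩): (a, b) = (-0.277, 0) → (-0.1959, -0.1959)
(|100⟩, |101⟩): (a, b) = (0.9609, 0) → (0.6795, 0.6795)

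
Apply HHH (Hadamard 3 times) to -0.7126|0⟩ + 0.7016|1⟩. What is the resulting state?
-0.007778|0⟩ - |1⟩

H² = I, so H^3 = H: a single Hadamard. With (a, b) = (-0.7126, 0.7016), H gives ((a + b)/√2, (a − b)/√2) = (-0.007778, -1).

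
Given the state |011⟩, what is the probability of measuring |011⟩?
1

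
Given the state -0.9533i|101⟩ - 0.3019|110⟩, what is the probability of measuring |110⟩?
0.09114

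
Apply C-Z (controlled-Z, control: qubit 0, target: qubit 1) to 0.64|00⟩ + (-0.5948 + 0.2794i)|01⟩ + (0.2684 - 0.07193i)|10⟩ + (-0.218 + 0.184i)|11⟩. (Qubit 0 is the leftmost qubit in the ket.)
0.64|00⟩ + (-0.5948 + 0.2794i)|01⟩ + (0.2684 - 0.07193i)|10⟩ + (0.218 - 0.184i)|11⟩

C-Z leaves the control-|0⟩ kets |00⟩, |01⟩ unchanged and applies Z to qubit 1 on the control-|1⟩ pair (|10⟩, |11⟩).
Z = [[1, 0], [0, -1]].
With a = amp(|10⟩) = (0.2684 - 0.07193i) and b = amp(|11⟩) = (-0.218 + 0.184i):
new amp(|10⟩) = (1)·a = (0.2684 - 0.07193i)
new amp(|11⟩) = (-1)·b = (0.218 - 0.184i)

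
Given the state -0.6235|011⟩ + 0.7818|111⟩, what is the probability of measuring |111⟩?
0.6112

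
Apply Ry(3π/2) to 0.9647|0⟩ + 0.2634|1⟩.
-0.8684|0⟩ + 0.4959|1⟩

Ry(3π/2) = [[cos(θ/2), −sin(θ/2)], [sin(θ/2), cos(θ/2)]]; θ = 3π/2, cos(θ/2) ≈ -0.707107, sin(θ/2) ≈ 0.707107.
With a = amp(|0⟩) = 0.9647 and b = amp(|1⟩) = 0.2634:
new amp(|0⟩) = (-0.707107)·a + (-0.707107)·b = -0.8684
new amp(|1⟩) = (0.707107)·a + (-0.707107)·b = 0.4959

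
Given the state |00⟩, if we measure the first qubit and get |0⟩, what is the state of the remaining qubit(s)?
|0⟩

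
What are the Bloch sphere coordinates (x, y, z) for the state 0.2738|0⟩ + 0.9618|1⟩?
(0.5267, 0, -0.8501)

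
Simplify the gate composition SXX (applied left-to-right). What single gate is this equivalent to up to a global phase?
S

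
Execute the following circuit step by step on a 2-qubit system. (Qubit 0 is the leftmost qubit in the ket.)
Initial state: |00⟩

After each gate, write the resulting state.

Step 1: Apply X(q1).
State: |01⟩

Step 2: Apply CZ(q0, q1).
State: |01⟩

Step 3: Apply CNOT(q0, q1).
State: |01⟩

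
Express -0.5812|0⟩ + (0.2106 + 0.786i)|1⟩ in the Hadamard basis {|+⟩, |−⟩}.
(-0.2621 + 0.5558i)|+⟩ + (-0.5599 - 0.5558i)|−⟩

With |ψ⟩ = α|0⟩ + β|1⟩, the Hadamard-basis coefficients are ⟨+|ψ⟩ = (α + β)/√2 and ⟨−|ψ⟩ = (α − β)/√2.
Here α = -0.5812, β = (0.2106 + 0.786i): (α + β)/√2 = (-0.2621 + 0.5558i), (α − β)/√2 = (-0.5599 - 0.5558i).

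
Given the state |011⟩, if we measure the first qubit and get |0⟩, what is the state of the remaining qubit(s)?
|11⟩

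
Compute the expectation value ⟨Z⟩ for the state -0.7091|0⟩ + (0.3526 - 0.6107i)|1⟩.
0.005542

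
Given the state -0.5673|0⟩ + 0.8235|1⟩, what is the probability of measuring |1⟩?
0.6782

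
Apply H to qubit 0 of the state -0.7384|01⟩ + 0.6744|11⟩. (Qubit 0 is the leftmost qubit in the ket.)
-0.04525|01⟩ - 0.999|11⟩

H on qubit 0 mixes each pair of kets that differ only in qubit 0: amplitudes (a, b) of (|…0…⟩, |…1…⟩) become ((a + b)/√2, (a − b)/√2). Kets absent from the input have amplitude 0.
(|01⟩, |11⟩): (a, b) = (-0.7384, 0.6744) → (-0.04525, -0.999)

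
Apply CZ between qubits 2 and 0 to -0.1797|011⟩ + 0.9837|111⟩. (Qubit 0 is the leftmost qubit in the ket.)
-0.1797|011⟩ - 0.9837|111⟩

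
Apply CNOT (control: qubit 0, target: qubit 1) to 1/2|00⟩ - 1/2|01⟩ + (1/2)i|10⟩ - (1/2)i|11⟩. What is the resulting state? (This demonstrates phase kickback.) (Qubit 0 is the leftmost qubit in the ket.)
1/2|00⟩ - 1/2|01⟩ - (1/2)i|10⟩ + (1/2)i|11⟩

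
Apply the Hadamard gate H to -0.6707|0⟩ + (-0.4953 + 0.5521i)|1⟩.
(-0.8245 + 0.3904i)|0⟩ + (-0.124 - 0.3904i)|1⟩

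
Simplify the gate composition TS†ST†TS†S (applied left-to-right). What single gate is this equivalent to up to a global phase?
T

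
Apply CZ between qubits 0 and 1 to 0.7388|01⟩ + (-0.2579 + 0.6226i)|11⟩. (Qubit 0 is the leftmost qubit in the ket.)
0.7388|01⟩ + (0.2579 - 0.6226i)|11⟩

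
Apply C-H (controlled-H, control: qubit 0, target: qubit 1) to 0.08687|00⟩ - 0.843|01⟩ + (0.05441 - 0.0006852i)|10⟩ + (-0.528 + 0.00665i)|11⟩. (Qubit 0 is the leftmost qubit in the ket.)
0.08687|00⟩ - 0.843|01⟩ + (-0.3349 + 0.004218i)|10⟩ + (0.4118 - 0.005187i)|11⟩

C-H leaves the control-|0⟩ kets |00⟩, |01⟩ unchanged and applies H to qubit 1 on the control-|1⟩ pair (|10⟩, |11⟩).
H = [[1/√2, 1/√2], [1/√2, -1/√2]].
With a = amp(|10⟩) = (0.05441 - 0.0006852i) and b = amp(|11⟩) = (-0.528 + 0.00665i):
new amp(|10⟩) = (1/√2)·a + (1/√2)·b = (-0.3349 + 0.004218i)
new amp(|11⟩) = (1/√2)·a + (-1/√2)·b = (0.4118 - 0.005187i)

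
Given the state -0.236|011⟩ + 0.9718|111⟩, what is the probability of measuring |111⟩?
0.9444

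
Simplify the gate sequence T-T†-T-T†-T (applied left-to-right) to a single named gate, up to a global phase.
T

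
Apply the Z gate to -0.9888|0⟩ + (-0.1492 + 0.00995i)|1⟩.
-0.9888|0⟩ + (0.1492 - 0.00995i)|1⟩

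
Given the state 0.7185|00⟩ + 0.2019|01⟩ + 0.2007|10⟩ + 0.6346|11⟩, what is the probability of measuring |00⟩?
0.5162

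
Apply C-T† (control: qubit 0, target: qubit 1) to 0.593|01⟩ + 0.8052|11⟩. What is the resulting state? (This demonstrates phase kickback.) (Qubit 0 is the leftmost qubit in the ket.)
0.593|01⟩ + (0.5694 - 0.5694i)|11⟩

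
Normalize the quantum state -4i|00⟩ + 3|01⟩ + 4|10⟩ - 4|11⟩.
-0.5298i|00⟩ + 0.3974|01⟩ + 0.5298|10⟩ - 0.5298|11⟩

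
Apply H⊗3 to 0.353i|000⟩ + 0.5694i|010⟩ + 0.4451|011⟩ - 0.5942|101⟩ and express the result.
(-0.05271 + 0.3261i)|000⟩ + (0.05271 + 0.3261i)|001⟩ + (-0.3674 - 0.07651i)|010⟩ + (0.3674 - 0.07651i)|011⟩ + (0.3674 + 0.3261i)|100⟩ + (-0.3674 + 0.3261i)|101⟩ + (0.05271 - 0.07651i)|110⟩ + (-0.05271 - 0.07651i)|111⟩

H⊗3 gives amp(|y⟩) = (1/2√2) Σ_x (−1)^(x·y) amp(|x⟩), where x·y is the number of positions in which both x and y have a 1.
|000⟩: (0.353i + 0.5694i + 0.4451 - 0.5942)/(2√2) = (-0.05271 + 0.3261i)
|001⟩: (0.353i + 0.5694i - 0.4451 + 0.5942)/(2√2) = (0.05271 + 0.3261i)
|010⟩: (0.353i - 0.5694i - 0.4451 - 0.5942)/(2√2) = (-0.3674 - 0.07651i)
|011⟩: (0.353i - 0.5694i + 0.4451 + 0.5942)/(2√2) = (0.3674 - 0.07651i)
|100⟩: (0.353i + 0.5694i + 0.4451 + 0.5942)/(2√2) = (0.3674 + 0.3261i)
|101⟩: (0.353i + 0.5694i - 0.4451 - 0.5942)/(2√2) = (-0.3674 + 0.3261i)
|110⟩: (0.353i - 0.5694i - 0.4451 + 0.5942)/(2√2) = (0.05271 - 0.07651i)
|111⟩: (0.353i - 0.5694i + 0.4451 - 0.5942)/(2√2) = (-0.05271 - 0.07651i)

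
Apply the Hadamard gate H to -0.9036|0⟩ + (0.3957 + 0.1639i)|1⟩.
(-0.3591 + 0.1159i)|0⟩ + (-0.9187 - 0.1159i)|1⟩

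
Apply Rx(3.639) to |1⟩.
-0.9692i|0⟩ - 0.2461|1⟩

Rx(3.639) = [[cos(θ/2), −i·sin(θ/2)], [−i·sin(θ/2), cos(θ/2)]]; θ = 3.639, cos(θ/2) ≈ -0.246148, sin(θ/2) ≈ 0.969232.
With a = amp(|0⟩) = 0 and b = amp(|1⟩) = 1:
new amp(|0⟩) = (-0.246148)·a + (-0.969232i)·b = -0.9692i
new amp(|1⟩) = (-0.969232i)·a + (-0.246148)·b = -0.2461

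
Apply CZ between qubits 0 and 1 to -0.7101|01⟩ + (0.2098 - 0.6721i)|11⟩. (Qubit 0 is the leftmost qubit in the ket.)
-0.7101|01⟩ + (-0.2098 + 0.6721i)|11⟩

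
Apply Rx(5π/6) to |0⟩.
0.2588|0⟩ - 0.9659i|1⟩

Rx(5π/6) = [[cos(θ/2), −i·sin(θ/2)], [−i·sin(θ/2), cos(θ/2)]]; θ = 5π/6, cos(θ/2) ≈ 0.258819, sin(θ/2) ≈ 0.965926.
With a = amp(|0⟩) = 1 and b = amp(|1⟩) = 0:
new amp(|0⟩) = (0.258819)·a + (-0.965926i)·b = 0.2588
new amp(|1⟩) = (-0.965926i)·a + (0.258819)·b = -0.9659i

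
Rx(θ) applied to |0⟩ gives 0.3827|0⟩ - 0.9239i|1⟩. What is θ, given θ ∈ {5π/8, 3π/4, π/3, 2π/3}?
3π/4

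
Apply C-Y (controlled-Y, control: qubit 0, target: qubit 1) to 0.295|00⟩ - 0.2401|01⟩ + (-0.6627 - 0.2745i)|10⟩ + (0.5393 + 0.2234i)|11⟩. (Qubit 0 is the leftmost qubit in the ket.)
0.295|00⟩ - 0.2401|01⟩ + (0.2234 - 0.5393i)|10⟩ + (0.2745 - 0.6627i)|11⟩

C-Y leaves the control-|0⟩ kets |00⟩, |01⟩ unchanged and applies Y to qubit 1 on the control-|1⟩ pair (|10⟩, |11⟩).
Y = [[0, -i], [i, 0]].
With a = amp(|10⟩) = (-0.6627 - 0.2745i) and b = amp(|11⟩) = (0.5393 + 0.2234i):
new amp(|10⟩) = (-i)·b = (0.2234 - 0.5393i)
new amp(|11⟩) = (i)·a = (0.2745 - 0.6627i)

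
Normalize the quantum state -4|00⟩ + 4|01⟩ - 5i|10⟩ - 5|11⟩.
-0.4417|00⟩ + 0.4417|01⟩ - 0.5522i|10⟩ - 0.5522|11⟩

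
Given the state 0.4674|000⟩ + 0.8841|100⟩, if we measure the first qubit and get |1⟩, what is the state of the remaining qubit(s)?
|00⟩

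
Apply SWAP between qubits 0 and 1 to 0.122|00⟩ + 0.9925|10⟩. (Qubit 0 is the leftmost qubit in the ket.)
0.122|00⟩ + 0.9925|01⟩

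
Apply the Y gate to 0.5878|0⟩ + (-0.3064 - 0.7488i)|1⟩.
(-0.7488 + 0.3064i)|0⟩ + 0.5878i|1⟩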